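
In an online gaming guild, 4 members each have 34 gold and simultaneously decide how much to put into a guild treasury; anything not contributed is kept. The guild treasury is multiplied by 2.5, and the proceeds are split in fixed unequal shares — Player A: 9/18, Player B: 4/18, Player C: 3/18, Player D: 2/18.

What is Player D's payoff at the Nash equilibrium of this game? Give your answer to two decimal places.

A player with share s gets back 2.5·s per unit contributed, so full contribution is dominant for anyone with s > 1/2.5 = 0.4000 and zero contribution is dominant for anyone below.
Player A alone (share 9/18) is above the threshold, contributing 34; the remaining 3 contribute 0. Total contributed: 34.
Player D keeps 34 and receives 2.5 × 34 × 2/18 = 9.44 from the guild treasury, for a payoff of 43.44.

43.44 gold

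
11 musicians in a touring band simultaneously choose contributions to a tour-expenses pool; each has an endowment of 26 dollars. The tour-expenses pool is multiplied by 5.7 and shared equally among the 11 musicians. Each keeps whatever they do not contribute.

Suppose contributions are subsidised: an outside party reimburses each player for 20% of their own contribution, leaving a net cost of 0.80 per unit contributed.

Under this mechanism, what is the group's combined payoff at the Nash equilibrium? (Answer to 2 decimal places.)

With the mechanism, a contributed unit returns (5.7/11) / 0.80 = 0.6477 per unit of net cost — still below 1 — so contributing 0 remains dominant for every player.
At the Nash equilibrium no one contributes; group total payoff = 11 × 26 = 286.

286.00 dollars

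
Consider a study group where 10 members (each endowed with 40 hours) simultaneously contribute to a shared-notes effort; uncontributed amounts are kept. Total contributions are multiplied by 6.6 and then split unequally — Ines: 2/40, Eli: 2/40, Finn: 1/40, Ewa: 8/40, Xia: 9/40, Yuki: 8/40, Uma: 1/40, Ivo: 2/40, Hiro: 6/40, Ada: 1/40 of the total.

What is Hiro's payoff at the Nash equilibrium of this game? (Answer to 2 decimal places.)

Player j's private return per contributed unit is 6.6 × (j's share). Contributing is weakly dominant for j when that share is at least 1/6.6 = 0.1515, and contributing 0 is dominant otherwise.
Ewa, Xia and Yuki are above the threshold, contributing 40 each; the remaining 7 contribute 0. Total contributed: 120.
Hiro keeps 40 and receives 6.6 × 120 × 6/40 = 118.80 from the shared-notes effort, for a payoff of 158.80.

158.80 hours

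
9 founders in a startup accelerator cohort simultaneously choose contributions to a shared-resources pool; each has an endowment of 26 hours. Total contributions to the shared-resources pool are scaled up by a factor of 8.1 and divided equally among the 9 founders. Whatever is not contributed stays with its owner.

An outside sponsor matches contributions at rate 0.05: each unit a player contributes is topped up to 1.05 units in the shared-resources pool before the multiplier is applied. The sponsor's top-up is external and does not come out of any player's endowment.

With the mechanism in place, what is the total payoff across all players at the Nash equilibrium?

Even with the mechanism, each unit contributed returns only 8.1 × 1.05 / 9 = 0.9450 per unit of net cost, so contributing nothing is still dominant.
Everyone keeps their endowment and the group total is 9 × 26 = 234.

234.00 hours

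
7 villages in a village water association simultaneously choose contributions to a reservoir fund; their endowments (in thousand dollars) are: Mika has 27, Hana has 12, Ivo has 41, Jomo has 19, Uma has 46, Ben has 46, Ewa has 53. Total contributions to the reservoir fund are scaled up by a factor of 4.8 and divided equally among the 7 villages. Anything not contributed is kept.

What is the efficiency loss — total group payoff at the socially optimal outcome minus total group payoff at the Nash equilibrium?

927.20 thousand dollars

The private return per contributed unit is 4.8/7 = 0.6857 < 1 for every player regardless of endowment, so the Nash equilibrium is zero contribution and the group total is Σ E_j = 27 + 12 + 41 + 19 + 46 + 46 + 53 = 244.
Each contributed unit returns 4.800 to the group, so the social optimum is full contribution by everyone: group total = 4.800 × 244 = 1171.20.
Efficiency loss = (4.800 − 1) × 244 = 927.20.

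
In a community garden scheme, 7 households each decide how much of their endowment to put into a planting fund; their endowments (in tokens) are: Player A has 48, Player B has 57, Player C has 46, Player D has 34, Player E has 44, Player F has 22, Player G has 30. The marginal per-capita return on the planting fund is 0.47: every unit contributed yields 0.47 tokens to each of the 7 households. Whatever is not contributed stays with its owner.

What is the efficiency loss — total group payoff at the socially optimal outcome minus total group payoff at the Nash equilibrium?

The private return per contributed unit is 0.47 < 1 for everyone, so the Nash equilibrium is zero contribution and the group total is Σ E_j = 48 + 57 + 46 + 34 + 44 + 22 + 30 = 281.
Each contributed unit returns 3.290 to the group, so the social optimum is full contribution by everyone: group total = 3.290 × 281 = 924.49.
Efficiency loss = (3.290 − 1) × 281 = 643.49.

643.49 tokens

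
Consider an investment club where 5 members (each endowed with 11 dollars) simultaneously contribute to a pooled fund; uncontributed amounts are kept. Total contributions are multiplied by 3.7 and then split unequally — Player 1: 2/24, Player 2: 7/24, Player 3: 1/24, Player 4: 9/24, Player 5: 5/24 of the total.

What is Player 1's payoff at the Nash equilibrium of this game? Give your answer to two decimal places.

17.78 dollars

For player j, contributing a unit is worthwhile iff 3.7 × (j's share) ≥ 1, i.e. iff j's share is at least 0.2703.
Player 2 and Player 4 clear that bar, contributing 11 each; the remaining 3 contribute 0. Total contributed: 22.
Player 1 keeps 11 and receives 3.7 × 22 × 2/24 = 6.78 from the pooled fund, for a payoff of 17.78.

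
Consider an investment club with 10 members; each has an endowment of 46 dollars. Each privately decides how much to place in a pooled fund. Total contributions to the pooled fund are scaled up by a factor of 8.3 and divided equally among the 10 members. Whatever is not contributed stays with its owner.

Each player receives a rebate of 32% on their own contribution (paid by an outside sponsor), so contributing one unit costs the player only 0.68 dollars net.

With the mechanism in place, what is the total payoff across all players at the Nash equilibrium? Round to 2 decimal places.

3965.20 dollars

With the mechanism, a contributed unit returns (8.3/10) / 0.68 = 1.2206 per unit of net cost to the contributor — now above 1 — so contributing fully is weakly dominant for every player.
At the Nash equilibrium everyone contributes 46. Group total payoff = 10 × (46 × 0.32 + 8.3 × 46) = 3965.20.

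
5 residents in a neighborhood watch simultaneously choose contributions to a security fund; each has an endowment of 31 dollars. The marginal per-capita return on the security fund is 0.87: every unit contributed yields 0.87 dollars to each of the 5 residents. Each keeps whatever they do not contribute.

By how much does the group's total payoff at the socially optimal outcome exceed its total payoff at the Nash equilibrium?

519.25 dollars

The private return per contributed unit is 0.87 < 1, so contributing 0 is dominant for every player. At the Nash equilibrium everyone keeps their 31, and the group total is 5 × 31 = 155.
Each contributed unit returns 4.350 to the group as a whole (0.87 to each of 5 players), which exceeds 1, so the social optimum is full contribution: group total = 4.350 × 155 = 674.25.
Efficiency loss = 674.25 − 155 = 519.25.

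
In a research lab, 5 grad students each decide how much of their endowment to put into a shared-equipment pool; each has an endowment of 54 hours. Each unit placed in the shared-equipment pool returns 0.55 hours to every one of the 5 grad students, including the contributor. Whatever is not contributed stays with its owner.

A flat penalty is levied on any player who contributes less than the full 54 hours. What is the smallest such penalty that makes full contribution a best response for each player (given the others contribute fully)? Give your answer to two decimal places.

Given the others contribute fully, the best deviation is to contribute 0 (any partial contribution still incurs the fine and gives up units whose private return 0.55 is below 1).
Deviating from 54 to 0 saves 54 hours but forfeits the deviator's share of the drop in the shared-equipment pool: 0.55 × 54 = 29.70.
So the deviation gain is 54 − 29.70 = 24.30, and the fine must be at least 24.30 hours to wipe it out.

24.30 hours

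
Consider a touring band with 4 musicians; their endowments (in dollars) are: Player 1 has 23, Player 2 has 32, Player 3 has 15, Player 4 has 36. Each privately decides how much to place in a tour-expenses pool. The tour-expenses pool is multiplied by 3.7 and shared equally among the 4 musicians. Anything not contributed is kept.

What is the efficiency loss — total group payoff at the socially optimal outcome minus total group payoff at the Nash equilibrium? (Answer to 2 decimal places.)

The private return per contributed unit is 3.7/4 = 0.9250 < 1 for every player regardless of endowment, so the Nash equilibrium is zero contribution and the group total is Σ E_j = 23 + 32 + 15 + 36 = 106.
Each contributed unit returns 3.700 to the group, so the social optimum is full contribution by everyone: group total = 3.700 × 106 = 392.20.
Efficiency loss = (3.700 − 1) × 106 = 286.20.

286.20 dollars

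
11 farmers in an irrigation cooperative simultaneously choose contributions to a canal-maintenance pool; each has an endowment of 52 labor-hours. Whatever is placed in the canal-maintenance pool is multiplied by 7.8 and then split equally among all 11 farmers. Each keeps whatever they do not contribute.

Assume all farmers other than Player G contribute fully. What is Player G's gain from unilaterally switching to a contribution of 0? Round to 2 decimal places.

Switching from a contribution of 52 to 0 lets Player G keep an extra 52 labor-hours, but lowers the canal-maintenance pool by 52, which costs Player G their own share of that drop: 7.8/11 × 52 = 36.87.
Net gain = 52 − 36.87 = 15.13. The private return per contributed unit (0.7091) is below 1, so free-riding is indeed the best response regardless of what the others do.

15.13 labor-hours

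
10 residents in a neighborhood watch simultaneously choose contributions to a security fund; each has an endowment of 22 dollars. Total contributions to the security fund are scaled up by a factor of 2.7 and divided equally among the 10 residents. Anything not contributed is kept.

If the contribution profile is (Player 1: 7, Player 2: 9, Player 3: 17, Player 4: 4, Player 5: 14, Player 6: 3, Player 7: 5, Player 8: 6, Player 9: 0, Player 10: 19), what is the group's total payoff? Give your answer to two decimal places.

362.80 dollars

Total contributed: 7 + 9 + 17 + 4 + 14 + 3 + 5 + 6 + 0 + 19 = 84; total kept: 10 × 22 − 84 = 136.
The security fund pays out 2.7 × 84 = 226.80 in aggregate.
Group total = 136 + 226.80 = 362.80.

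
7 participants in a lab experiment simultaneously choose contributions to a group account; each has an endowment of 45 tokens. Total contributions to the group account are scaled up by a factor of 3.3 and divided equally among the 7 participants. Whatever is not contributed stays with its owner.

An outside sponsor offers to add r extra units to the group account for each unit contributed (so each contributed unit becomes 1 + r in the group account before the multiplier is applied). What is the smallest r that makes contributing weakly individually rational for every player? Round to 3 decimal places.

1.121

With matching at rate r, one contributed unit becomes (1 + r) in the group account and returns 3.3 × (1 + r) / 7 to the contributor.
Setting this equal to 1: 1 + r = 7/3.3 = 2.1212.
So the minimum matching rate is r = 2.1212 − 1 = 1.121.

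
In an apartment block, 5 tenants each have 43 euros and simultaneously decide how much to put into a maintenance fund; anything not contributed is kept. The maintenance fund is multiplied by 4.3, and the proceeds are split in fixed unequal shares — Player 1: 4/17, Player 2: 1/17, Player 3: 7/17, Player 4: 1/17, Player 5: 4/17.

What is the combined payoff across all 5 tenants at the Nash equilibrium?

640.70 euros

Player j's private return per contributed unit is 4.3 × (j's share). Contributing is weakly dominant for j when that share is at least 1/4.3 = 0.2326, and contributing 0 is dominant otherwise.
The shares above 0.2326 belong to Player 1, Player 3 and Player 5, contributing 43 each; the remaining 2 contribute 0. Total contributed: 129.
The maintenance fund pays out 4.3 × 129 = 554.70 in total (split across the unequal shares, but the aggregate is all that matters for the group sum).
The 2 free-riders keep 43 each, adding 86. Group total = 86 + 554.70 = 640.70.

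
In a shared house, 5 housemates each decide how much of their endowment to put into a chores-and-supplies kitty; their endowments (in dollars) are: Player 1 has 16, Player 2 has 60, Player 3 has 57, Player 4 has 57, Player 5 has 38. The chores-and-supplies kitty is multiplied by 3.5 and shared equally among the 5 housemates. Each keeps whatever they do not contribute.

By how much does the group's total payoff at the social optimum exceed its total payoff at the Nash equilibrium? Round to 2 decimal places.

The private return per contributed unit is 3.5/5 = 0.7000 < 1 for every player regardless of endowment, so the Nash equilibrium is zero contribution and the group total is Σ E_j = 16 + 60 + 57 + 57 + 38 = 228.
Each contributed unit returns 3.500 to the group, so the social optimum is full contribution by everyone: group total = 3.500 × 228 = 798.00.
Efficiency loss = (3.500 − 1) × 228 = 570.00.

570.00 dollars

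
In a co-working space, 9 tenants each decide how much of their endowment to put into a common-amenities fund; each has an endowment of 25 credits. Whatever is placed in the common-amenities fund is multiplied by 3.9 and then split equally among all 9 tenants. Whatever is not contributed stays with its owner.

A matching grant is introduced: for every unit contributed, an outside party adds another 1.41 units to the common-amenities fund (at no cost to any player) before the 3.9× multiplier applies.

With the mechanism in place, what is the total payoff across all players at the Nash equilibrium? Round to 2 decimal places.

With the mechanism, a contributed unit returns 3.9 × 2.41 / 9 = 1.0443 per unit of net cost to the contributor — now above 1 — so contributing fully is weakly dominant for every player.
At the Nash equilibrium everyone contributes 25. Group total payoff = 3.9 × 2.41 × 225 = 2114.78.

2114.78 credits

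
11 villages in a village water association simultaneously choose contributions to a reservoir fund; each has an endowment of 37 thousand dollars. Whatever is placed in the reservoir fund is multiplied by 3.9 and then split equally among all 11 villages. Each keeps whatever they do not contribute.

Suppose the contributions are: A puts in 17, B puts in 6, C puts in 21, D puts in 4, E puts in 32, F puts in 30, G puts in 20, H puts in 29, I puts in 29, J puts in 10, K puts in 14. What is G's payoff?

Total contributed: 17 + 6 + 21 + 4 + 32 + 30 + 20 + 29 + 29 + 10 + 14 = 212.
Each receives 3.9 × 212 / 11 = 75.16 from the reservoir fund.
G keeps 37 − 20 = 17, so G's payoff is 17 + 75.16 = 92.16.

92.16 thousand dollars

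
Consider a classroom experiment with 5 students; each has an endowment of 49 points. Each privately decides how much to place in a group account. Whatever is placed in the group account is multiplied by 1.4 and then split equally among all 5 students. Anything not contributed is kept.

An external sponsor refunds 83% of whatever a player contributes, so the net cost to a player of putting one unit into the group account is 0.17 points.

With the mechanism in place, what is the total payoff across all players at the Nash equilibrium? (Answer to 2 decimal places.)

Under the mechanism each unit contributed yields (1.4/5) / 0.17 = 1.6471 back to its contributor per unit of net cost, which exceeds 1, making full contribution the dominant choice for everyone.
So the Nash equilibrium is full contribution by all 5; the group earns 5 × (49 × 0.83 + 1.4 × 49) = 546.35.

546.35 points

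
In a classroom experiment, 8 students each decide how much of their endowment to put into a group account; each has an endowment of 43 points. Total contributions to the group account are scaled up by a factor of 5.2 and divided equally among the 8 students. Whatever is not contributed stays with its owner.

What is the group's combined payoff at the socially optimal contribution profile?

Each contributed unit returns 5.200 to the group as a whole (0.6500 to each of 8 players), which exceeds 1, so the social optimum is full contribution: group total = 5.200 × 344 = 1788.80.

1788.80 points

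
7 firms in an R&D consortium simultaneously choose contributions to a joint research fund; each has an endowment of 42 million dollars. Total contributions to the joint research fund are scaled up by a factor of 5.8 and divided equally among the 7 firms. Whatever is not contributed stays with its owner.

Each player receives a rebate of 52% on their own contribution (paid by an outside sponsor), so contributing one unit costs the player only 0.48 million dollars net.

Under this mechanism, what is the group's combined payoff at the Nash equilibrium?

1858.08 million dollars

Under the mechanism each unit contributed yields (5.8/7) / 0.48 = 1.7262 back to its contributor per unit of net cost, which exceeds 1, making full contribution the dominant choice for everyone.
So the Nash equilibrium is full contribution by all 7; the group earns 7 × (42 × 0.52 + 5.8 × 42) = 1858.08.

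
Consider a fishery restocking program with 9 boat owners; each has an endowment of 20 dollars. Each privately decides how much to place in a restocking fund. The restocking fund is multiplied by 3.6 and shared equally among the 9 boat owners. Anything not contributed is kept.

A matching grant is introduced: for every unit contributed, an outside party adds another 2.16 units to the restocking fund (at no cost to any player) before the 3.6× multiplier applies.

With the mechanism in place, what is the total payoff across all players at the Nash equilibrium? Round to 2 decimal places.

2047.68 dollars

Under the mechanism each unit contributed yields 3.6 × 3.16 / 9 = 1.2640 back to its contributor per unit of net cost, which exceeds 1, making full contribution the dominant choice for everyone.
At the Nash equilibrium everyone contributes 20. Group total payoff = 3.6 × 3.16 × 180 = 2047.68.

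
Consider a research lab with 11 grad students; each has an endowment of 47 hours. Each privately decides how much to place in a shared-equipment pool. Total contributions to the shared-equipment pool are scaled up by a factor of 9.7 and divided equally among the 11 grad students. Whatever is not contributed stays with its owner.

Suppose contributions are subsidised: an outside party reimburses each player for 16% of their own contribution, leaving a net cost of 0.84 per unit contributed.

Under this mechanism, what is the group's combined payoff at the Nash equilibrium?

Under the mechanism each unit contributed yields (9.7/11) / 0.84 = 1.0498 back to its contributor per unit of net cost, which exceeds 1, making full contribution the dominant choice for everyone.
At the Nash equilibrium everyone contributes 47. Group total payoff = 11 × (47 × 0.16 + 9.7 × 47) = 5097.62.

5097.62 hours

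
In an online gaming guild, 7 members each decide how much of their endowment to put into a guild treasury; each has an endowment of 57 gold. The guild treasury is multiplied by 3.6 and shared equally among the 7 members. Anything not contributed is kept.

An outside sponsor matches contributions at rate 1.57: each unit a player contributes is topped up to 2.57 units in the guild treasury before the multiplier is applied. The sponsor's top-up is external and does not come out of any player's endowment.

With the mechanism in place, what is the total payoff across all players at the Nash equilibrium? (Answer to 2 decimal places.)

3691.55 gold

The effective private return per unit is now 3.6 × 2.57 / 7 = 1.3217 > 1, so every player's dominant strategy flips to full contribution.
At the Nash equilibrium everyone contributes 57. Group total payoff = 3.6 × 2.57 × 399 = 3691.55.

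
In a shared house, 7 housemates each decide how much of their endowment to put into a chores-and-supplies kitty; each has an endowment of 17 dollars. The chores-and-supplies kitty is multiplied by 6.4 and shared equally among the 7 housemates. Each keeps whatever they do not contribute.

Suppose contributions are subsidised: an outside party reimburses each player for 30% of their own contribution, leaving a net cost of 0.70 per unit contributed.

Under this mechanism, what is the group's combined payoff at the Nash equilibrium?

The effective private return per unit is now (6.4/7) / 0.70 = 1.3061 > 1, so every player's dominant strategy flips to full contribution.
So the Nash equilibrium is full contribution by all 7; the group earns 7 × (17 × 0.30 + 6.4 × 17) = 797.30.

797.30 dollars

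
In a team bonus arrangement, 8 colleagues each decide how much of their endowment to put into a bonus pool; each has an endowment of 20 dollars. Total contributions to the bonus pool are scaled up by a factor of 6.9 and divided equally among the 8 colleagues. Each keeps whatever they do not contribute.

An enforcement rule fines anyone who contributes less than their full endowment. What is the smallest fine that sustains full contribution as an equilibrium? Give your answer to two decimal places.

Given the others contribute fully, the best deviation is to contribute 0 (any partial contribution still incurs the fine and gives up units whose private return 0.8625 is below 1).
Deviating from 20 to 0 saves 20 dollars but forfeits the deviator's share of the drop in the bonus pool: 6.9/8 × 20 = 17.25.
So the deviation gain is 20 − 17.25 = 2.75, and the fine must be at least 2.75 dollars to wipe it out.

2.75 dollars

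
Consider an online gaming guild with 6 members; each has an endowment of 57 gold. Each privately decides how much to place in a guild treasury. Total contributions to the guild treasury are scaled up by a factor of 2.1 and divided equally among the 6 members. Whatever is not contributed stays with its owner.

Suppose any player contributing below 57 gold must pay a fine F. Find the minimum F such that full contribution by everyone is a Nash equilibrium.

Given the others contribute fully, the best deviation is to contribute 0 (any partial contribution still incurs the fine and gives up units whose private return 0.3500 is below 1).
Deviating from 57 to 0 saves 57 gold but forfeits the deviator's share of the drop in the guild treasury: 2.1/6 × 57 = 19.95.
So the deviation gain is 57 − 19.95 = 37.05, and the fine must be at least 37.05 gold to wipe it out.

37.05 gold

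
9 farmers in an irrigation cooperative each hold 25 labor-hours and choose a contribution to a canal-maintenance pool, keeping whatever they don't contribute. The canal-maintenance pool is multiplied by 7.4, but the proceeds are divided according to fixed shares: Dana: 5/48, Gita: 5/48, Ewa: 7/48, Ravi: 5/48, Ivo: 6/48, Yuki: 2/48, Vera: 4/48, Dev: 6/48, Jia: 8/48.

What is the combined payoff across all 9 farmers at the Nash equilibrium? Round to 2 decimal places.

Player j's private return per contributed unit is 7.4 × (j's share). Contributing is weakly dominant for j when that share is at least 1/7.4 = 0.1351, and contributing 0 is dominant otherwise.
Ewa and Jia are above the threshold, contributing 25 each; the remaining 7 contribute 0. Total contributed: 50.
The canal-maintenance pool pays out 7.4 × 50 = 370.00 in total (split across the unequal shares, but the aggregate is all that matters for the group sum).
The 7 free-riders keep 25 each, adding 175. Group total = 175 + 370.00 = 545.00.

545.00 labor-hours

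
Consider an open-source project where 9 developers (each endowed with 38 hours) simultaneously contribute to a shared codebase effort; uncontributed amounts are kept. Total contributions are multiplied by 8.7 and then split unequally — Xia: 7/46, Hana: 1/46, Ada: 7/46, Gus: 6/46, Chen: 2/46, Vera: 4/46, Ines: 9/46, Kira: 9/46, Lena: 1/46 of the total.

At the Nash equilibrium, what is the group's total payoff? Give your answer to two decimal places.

1805.00 hours

A player with share s gets back 8.7·s per unit contributed, so full contribution is dominant for anyone with s > 1/8.7 = 0.1149 and zero contribution is dominant for anyone below.
Xia, Ada, Gus, Ines and Kira are above the threshold, contributing 38 each; the remaining 4 contribute 0. Total contributed: 190.
The shared codebase effort pays out 8.7 × 190 = 1653.00 in total (split across the unequal shares, but the aggregate is all that matters for the group sum).
The 4 free-riders keep 38 each, adding 152. Group total = 152 + 1653.00 = 1805.00.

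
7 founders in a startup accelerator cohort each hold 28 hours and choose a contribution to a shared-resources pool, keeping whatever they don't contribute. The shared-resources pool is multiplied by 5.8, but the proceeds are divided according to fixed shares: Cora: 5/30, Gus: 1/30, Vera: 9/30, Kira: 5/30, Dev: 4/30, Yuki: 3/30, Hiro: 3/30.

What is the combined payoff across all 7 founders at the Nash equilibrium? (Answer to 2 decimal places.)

Player j's private return per contributed unit is 5.8 × (j's share). Contributing is weakly dominant for j when that share is at least 1/5.8 = 0.1724, and contributing 0 is dominant otherwise.
The only share above 0.1724 is Vera's 9/30, contributing 28; the remaining 6 contribute 0. Total contributed: 28.
The shared-resources pool pays out 5.8 × 28 = 162.40 in total (split across the unequal shares, but the aggregate is all that matters for the group sum).
The 6 free-riders keep 28 each, adding 168. Group total = 168 + 162.40 = 330.40.

330.40 hours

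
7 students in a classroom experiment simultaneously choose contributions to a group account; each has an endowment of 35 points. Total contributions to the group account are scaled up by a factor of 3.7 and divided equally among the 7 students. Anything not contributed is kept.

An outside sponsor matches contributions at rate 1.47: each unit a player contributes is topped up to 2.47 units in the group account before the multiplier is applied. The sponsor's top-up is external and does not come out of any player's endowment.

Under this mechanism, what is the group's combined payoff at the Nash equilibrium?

2239.06 points

With the mechanism, a contributed unit returns 3.7 × 2.47 / 7 = 1.3056 per unit of net cost to the contributor — now above 1 — so contributing fully is weakly dominant for every player.
So the Nash equilibrium is full contribution by all 7; the group earns 3.7 × 2.47 × 245 = 2239.06.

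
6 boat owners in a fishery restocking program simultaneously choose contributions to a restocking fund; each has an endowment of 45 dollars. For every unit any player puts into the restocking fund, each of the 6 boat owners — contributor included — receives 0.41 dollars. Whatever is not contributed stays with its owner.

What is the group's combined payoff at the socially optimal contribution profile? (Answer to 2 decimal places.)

Each contributed unit returns 2.460 to the group as a whole (0.41 to each of 6 players), which exceeds 1, so the social optimum is full contribution: group total = 2.460 × 270 = 664.20.

664.20 dollars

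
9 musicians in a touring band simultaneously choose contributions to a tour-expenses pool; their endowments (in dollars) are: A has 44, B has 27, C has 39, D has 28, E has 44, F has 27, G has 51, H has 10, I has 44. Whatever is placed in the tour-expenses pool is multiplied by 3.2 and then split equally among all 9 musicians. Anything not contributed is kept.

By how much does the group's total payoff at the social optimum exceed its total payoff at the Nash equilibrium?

690.80 dollars

The private return per contributed unit is 3.2/9 = 0.3556 < 1 for every player regardless of endowment, so the Nash equilibrium is zero contribution and the group total is Σ E_j = 44 + 27 + 39 + 28 + 44 + 27 + 51 + 10 + 44 = 314.
Each contributed unit returns 3.200 to the group, so the social optimum is full contribution by everyone: group total = 3.200 × 314 = 1004.80.
Efficiency loss = (3.200 − 1) × 314 = 690.80.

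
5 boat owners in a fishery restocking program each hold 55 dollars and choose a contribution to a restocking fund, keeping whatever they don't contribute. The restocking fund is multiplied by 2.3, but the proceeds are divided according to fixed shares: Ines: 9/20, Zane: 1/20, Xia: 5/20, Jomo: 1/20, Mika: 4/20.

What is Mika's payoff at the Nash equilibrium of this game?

80.30 dollars

A player with share s gets back 2.3·s per unit contributed, so full contribution is dominant for anyone with s > 1/2.3 = 0.4348 and zero contribution is dominant for anyone below.
Ines alone (share 9/20) is above the threshold, contributing 55; the remaining 4 contribute 0. Total contributed: 55.
Mika keeps 55 and receives 2.3 × 55 × 4/20 = 25.30 from the restocking fund, for a payoff of 80.30.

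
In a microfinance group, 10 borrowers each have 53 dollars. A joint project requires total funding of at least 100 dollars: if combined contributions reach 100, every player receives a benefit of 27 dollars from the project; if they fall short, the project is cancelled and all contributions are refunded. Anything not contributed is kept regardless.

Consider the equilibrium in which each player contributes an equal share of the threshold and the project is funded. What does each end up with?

Equal share of the threshold: 100/10 = 10.
At this profile no one gains by cutting their contribution: any cut drops the total below 100, the project is cancelled, contributions are refunded, and the deviator ends with 53, which is less than 53 − 10 + 27 = 70. Contributing more than 10 just wastes the excess. So contributing exactly 10 is a best response.
Each player's payoff: 53 − 10 + 27 = 70.

70 dollars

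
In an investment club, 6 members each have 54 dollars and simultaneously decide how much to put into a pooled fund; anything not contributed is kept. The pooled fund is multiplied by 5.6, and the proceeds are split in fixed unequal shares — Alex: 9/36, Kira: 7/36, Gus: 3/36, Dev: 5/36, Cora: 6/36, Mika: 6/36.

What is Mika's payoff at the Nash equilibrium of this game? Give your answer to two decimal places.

154.80 dollars

For player j, contributing a unit is worthwhile iff 5.6 × (j's share) ≥ 1, i.e. iff j's share is at least 0.1786.
Alex and Kira clear that bar, contributing 54 each; the remaining 4 contribute 0. Total contributed: 108.
Mika keeps 54 and receives 5.6 × 108 × 6/36 = 100.80 from the pooled fund, for a payoff of 154.80.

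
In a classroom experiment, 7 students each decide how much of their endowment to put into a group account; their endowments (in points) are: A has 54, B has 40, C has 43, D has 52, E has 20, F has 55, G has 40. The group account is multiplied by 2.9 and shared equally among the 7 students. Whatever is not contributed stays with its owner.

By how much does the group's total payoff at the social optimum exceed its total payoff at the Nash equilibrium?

The private return per contributed unit is 2.9/7 = 0.4143 < 1 for every player regardless of endowment, so the Nash equilibrium is zero contribution and the group total is Σ E_j = 54 + 40 + 43 + 52 + 20 + 55 + 40 = 304.
Each contributed unit returns 2.900 to the group, so the social optimum is full contribution by everyone: group total = 2.900 × 304 = 881.60.
Efficiency loss = (2.900 − 1) × 304 = 577.60.

577.60 points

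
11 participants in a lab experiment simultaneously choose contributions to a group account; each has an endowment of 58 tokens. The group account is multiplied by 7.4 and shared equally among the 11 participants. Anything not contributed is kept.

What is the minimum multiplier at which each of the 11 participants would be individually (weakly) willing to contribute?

A contributed unit returns (multiplier)/11 to its contributor.
This reaches 1 exactly when the multiplier is 11.

11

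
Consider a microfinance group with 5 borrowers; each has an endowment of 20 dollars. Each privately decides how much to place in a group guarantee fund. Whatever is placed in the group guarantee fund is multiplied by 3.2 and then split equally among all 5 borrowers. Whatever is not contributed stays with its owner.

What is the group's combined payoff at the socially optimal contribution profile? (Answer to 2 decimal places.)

320.00 dollars

Each contributed unit returns 3.200 to the group as a whole (0.6400 to each of 5 players), which exceeds 1, so the social optimum is full contribution: group total = 3.200 × 100 = 320.00.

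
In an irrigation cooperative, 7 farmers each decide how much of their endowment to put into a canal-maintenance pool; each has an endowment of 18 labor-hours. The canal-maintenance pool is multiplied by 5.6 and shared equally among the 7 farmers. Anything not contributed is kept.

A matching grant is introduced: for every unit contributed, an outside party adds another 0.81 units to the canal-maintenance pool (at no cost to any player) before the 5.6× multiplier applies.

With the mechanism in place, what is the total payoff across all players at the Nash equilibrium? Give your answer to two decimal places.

Under the mechanism each unit contributed yields 5.6 × 1.81 / 7 = 1.4480 back to its contributor per unit of net cost, which exceeds 1, making full contribution the dominant choice for everyone.
So the Nash equilibrium is full contribution by all 7; the group earns 5.6 × 1.81 × 126 = 1277.14.

1277.14 labor-hours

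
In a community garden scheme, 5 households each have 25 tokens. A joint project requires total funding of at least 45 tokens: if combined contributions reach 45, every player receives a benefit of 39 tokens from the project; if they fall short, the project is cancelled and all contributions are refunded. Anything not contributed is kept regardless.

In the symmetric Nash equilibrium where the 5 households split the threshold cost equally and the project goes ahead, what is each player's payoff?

Equal share of the threshold: 45/5 = 9.
At this profile no one gains by cutting their contribution: any cut drops the total below 45, the project is cancelled, contributions are refunded, and the deviator ends with 25, which is less than 25 − 9 + 39 = 55. Contributing more than 9 just wastes the excess. So contributing exactly 9 is a best response.
Each player's payoff: 25 − 9 + 39 = 55.

55 tokens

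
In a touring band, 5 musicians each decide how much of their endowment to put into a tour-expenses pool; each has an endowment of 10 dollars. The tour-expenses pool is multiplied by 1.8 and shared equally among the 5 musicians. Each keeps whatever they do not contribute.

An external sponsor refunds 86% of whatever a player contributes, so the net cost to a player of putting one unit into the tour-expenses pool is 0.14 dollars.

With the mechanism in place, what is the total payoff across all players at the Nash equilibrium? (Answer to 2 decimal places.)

133.00 dollars

Under the mechanism each unit contributed yields (1.8/5) / 0.14 = 2.5714 back to its contributor per unit of net cost, which exceeds 1, making full contribution the dominant choice for everyone.
So the Nash equilibrium is full contribution by all 5; the group earns 5 × (10 × 0.86 + 1.8 × 10) = 133.00.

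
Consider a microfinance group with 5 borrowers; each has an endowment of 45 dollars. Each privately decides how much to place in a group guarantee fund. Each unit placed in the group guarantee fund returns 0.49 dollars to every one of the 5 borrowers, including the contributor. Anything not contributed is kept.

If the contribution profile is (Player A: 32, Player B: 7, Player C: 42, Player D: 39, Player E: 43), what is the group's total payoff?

461.35 dollars

Total contributed: 32 + 7 + 42 + 39 + 43 = 163; total kept: 5 × 45 − 163 = 62.
The group guarantee fund pays out 0.49 × 5 × 163 = 399.35 in aggregate.
Group total = 62 + 399.35 = 461.35.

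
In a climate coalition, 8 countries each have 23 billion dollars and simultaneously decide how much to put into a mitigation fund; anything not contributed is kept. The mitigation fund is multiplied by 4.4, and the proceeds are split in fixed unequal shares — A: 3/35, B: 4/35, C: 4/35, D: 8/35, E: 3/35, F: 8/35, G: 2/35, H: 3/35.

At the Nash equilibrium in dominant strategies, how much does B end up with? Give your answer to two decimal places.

46.13 billion dollars

Each unit j contributes comes back to j as 4.4 × (j's share), so j prefers to contribute only if that share exceeds 1/4.4 = 0.2273; otherwise keeping the unit dominates.
The shares above 0.2273 belong to D and F, contributing 23 each; the remaining 6 contribute 0. Total contributed: 46.
B keeps 23 and receives 4.4 × 46 × 4/35 = 23.13 from the mitigation fund, for a payoff of 46.13.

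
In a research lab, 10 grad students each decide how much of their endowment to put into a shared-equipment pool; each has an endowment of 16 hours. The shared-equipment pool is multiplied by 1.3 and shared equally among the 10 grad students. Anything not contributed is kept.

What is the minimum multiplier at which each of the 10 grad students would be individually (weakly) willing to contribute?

10

A contributed unit returns (multiplier)/10 to its contributor.
This reaches 1 exactly when the multiplier is 10.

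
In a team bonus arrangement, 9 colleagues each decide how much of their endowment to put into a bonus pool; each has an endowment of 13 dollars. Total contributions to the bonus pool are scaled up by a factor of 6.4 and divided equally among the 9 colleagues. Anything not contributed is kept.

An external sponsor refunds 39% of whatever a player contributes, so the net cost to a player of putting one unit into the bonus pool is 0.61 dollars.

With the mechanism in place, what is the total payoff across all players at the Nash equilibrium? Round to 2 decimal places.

With the mechanism, a contributed unit returns (6.4/9) / 0.61 = 1.1658 per unit of net cost to the contributor — now above 1 — so contributing fully is weakly dominant for every player.
So the Nash equilibrium is full contribution by all 9; the group earns 9 × (13 × 0.39 + 6.4 × 13) = 794.43.

794.43 dollars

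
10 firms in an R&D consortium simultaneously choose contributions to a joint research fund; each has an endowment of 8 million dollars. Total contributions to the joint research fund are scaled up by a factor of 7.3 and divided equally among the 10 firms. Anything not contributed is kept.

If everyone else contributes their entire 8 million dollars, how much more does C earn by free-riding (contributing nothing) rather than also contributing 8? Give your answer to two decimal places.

2.16 million dollars

Switching from a contribution of 8 to 0 lets C keep an extra 8 million dollars, but lowers the joint research fund by 8, which costs C their own share of that drop: 7.3/10 × 8 = 5.84.
Net gain = 8 − 5.84 = 2.16. The private return per contributed unit (0.7300) is below 1, so free-riding is indeed the best response regardless of what the others do.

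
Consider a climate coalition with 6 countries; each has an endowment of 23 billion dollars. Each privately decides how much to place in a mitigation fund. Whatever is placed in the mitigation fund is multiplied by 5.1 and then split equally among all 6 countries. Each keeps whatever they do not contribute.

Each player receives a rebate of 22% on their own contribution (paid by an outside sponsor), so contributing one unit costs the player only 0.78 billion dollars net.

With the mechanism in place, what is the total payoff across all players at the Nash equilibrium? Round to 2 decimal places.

With the mechanism, a contributed unit returns (5.1/6) / 0.78 = 1.0897 per unit of net cost to the contributor — now above 1 — so contributing fully is weakly dominant for every player.
At the Nash equilibrium everyone contributes 23. Group total payoff = 6 × (23 × 0.22 + 5.1 × 23) = 734.16.

734.16 billion dollars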